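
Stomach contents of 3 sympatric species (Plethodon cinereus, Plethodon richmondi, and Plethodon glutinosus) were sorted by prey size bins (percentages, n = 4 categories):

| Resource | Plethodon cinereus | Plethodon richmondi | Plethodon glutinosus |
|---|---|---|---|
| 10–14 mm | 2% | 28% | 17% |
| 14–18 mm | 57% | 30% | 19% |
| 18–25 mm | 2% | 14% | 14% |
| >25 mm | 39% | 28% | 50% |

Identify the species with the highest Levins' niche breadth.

Plethodon richmondi

Convert percentages to proportions (divide by 100).
Σp_cineᵢ² = 0.02² + 0.57² + 0.02² + 0.39² = 0.0004 + 0.3249 + 0.0004 + 0.1521 = 0.4778
B_cine = 1 / 0.4778 = 2.0929
Σp_richᵢ² = 0.28² + 0.30² + 0.14² + 0.28² = 0.0784 + 0.0900 + 0.0196 + 0.0784 = 0.2664
B_rich = 1 / 0.2664 = 3.7538
Σp_glutᵢ² = 0.17² + 0.19² + 0.14² + 0.50² = 0.0289 + 0.0361 + 0.0196 + 0.2500 = 0.3346
B_glut = 1 / 0.3346 = 2.9886
Highest B → broadest niche (most generalist): Plethodon richmondi (B = 3.75).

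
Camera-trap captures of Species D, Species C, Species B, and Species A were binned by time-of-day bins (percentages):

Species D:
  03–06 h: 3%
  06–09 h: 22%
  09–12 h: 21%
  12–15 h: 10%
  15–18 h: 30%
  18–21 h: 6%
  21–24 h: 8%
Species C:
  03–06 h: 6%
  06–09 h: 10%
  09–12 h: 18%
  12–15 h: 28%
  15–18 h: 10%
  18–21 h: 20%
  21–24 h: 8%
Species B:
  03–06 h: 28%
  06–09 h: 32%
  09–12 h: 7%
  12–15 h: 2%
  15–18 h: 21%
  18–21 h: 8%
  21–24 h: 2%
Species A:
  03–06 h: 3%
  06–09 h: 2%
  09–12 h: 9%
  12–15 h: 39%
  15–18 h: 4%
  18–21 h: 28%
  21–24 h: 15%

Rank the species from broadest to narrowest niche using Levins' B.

Convert percentages to proportions (divide by 100).
Σp_Dᵢ² = 0.03² + 0.22² + 0.21² + 0.10² + 0.30² + 0.06² + 0.08² = 0.0009 + 0.0484 + 0.0441 + 0.0100 + 0.0900 + 0.0036 + 0.0064 = 0.2034
B_D = 1 / 0.2034 = 4.9164
Σp_Cᵢ² = 0.06² + 0.10² + 0.18² + 0.28² + 0.10² + 0.20² + 0.08² = 0.0036 + 0.0100 + 0.0324 + 0.0784 + 0.0100 + 0.0400 + 0.0064 = 0.1808
B_C = 1 / 0.1808 = 5.5310
Σp_Bᵢ² = 0.28² + 0.32² + 0.07² + 0.02² + 0.21² + 0.08² + 0.02² = 0.0784 + 0.1024 + 0.0049 + 0.0004 + 0.0441 + 0.0064 + 0.0004 = 0.2370
B_B = 1 / 0.2370 = 4.2194
Σp_Aᵢ² = 0.03² + 0.02² + 0.09² + 0.39² + 0.04² + 0.28² + 0.15² = 0.0009 + 0.0004 + 0.0081 + 0.1521 + 0.0016 + 0.0784 + 0.0225 = 0.2640
B_A = 1 / 0.2640 = 3.7879
Ranking by B (broadest → narrowest): Species C (5.53) > Species D (4.92) > Species B (4.22) > Species A (3.79)

Species C > Species D > Species B > Species A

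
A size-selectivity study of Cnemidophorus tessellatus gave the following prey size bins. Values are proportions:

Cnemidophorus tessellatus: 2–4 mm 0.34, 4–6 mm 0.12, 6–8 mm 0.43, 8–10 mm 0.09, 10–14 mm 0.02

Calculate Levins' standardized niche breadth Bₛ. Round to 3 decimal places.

Σpᵢ² = 0.34² + 0.12² + 0.43² + 0.09² + 0.02² = 0.1156 + 0.0144 + 0.1849 + 0.0081 + 0.0004 = 0.3234
B = 1 / 0.3234 = 3.09215
Bₛ = (B − 1)/(n − 1) = (3.09215 − 1)/(5 − 1) = 2.09215/4 = 0.52304

0.523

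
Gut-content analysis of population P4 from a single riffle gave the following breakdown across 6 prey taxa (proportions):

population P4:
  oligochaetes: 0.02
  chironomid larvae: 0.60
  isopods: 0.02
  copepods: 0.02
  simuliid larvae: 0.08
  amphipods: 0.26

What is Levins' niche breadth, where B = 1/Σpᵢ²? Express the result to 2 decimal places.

2.30

Σpᵢ² = 0.02² + 0.60² + 0.02² + 0.02² + 0.08² + 0.26² = 0.0004 + 0.3600 + 0.0004 + 0.0004 + 0.0064 + 0.0676 = 0.4352
B = 1 / 0.4352 = 2.2978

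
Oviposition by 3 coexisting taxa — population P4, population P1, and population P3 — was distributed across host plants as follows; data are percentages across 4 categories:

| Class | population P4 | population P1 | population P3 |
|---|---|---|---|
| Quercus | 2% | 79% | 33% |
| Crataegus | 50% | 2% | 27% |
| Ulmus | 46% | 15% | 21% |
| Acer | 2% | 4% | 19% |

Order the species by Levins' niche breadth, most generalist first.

population P3 > population P4 > population P1

Convert percentages to proportions (divide by 100).
Σp_P4ᵢ² = 0.02² + 0.50² + 0.46² + 0.02² = 0.0004 + 0.2500 + 0.2116 + 0.0004 = 0.4624
B_P4 = 1 / 0.4624 = 2.1626
Σp_P1ᵢ² = 0.79² + 0.02² + 0.15² + 0.04² = 0.6241 + 0.0004 + 0.0225 + 0.0016 = 0.6486
B_P1 = 1 / 0.6486 = 1.5418
Σp_P3ᵢ² = 0.33² + 0.27² + 0.21² + 0.19² = 0.1089 + 0.0729 + 0.0441 + 0.0361 = 0.2620
B_P3 = 1 / 0.2620 = 3.8168
Ranking by B (broadest → narrowest): population P3 (3.82) > population P4 (2.16) > population P1 (1.54)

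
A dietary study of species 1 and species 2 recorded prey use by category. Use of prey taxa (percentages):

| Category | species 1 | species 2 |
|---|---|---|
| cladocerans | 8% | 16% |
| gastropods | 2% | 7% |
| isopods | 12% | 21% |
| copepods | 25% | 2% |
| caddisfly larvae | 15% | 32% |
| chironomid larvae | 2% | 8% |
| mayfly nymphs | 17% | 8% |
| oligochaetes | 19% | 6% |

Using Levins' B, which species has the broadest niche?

species 1

Convert percentages to proportions (divide by 100).
Σp_1ᵢ² = 0.08² + 0.02² + 0.12² + 0.25² + 0.15² + 0.02² + 0.17² + 0.19² = 0.0064 + 0.0004 + 0.0144 + 0.0625 + 0.0225 + 0.0004 + 0.0289 + 0.0361 = 0.1716
B_1 = 1 / 0.1716 = 5.8275
Σp_2ᵢ² = 0.16² + 0.07² + 0.21² + 0.02² + 0.32² + 0.08² + 0.08² + 0.06² = 0.0256 + 0.0049 + 0.0441 + 0.0004 + 0.1024 + 0.0064 + 0.0064 + 0.0036 = 0.1938
B_2 = 1 / 0.1938 = 5.1600
Highest B → broadest niche (most generalist): species 1 (B = 5.83).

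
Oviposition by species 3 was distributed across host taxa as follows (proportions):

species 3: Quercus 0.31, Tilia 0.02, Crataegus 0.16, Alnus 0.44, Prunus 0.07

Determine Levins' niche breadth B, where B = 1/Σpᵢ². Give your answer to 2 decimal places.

3.12

Σpᵢ² = 0.31² + 0.02² + 0.16² + 0.44² + 0.07² = 0.0961 + 0.0004 + 0.0256 + 0.1936 + 0.0049 = 0.3206
B = 1 / 0.3206 = 3.1192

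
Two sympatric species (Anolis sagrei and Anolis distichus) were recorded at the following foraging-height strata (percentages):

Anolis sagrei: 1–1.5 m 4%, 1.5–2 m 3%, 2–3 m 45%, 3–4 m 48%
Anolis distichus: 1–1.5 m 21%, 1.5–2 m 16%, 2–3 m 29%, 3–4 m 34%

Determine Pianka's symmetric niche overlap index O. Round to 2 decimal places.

Convert percentages to proportions (divide by 100).
Σ p₁ᵢp₂ᵢ = 0.0084 + 0.0048 + 0.1305 + 0.1632 = 0.3069
Σp_1ᵢ² = 0.04² + 0.03² + 0.45² + 0.48² = 0.0016 + 0.0009 + 0.2025 + 0.2304 = 0.4354
Σp_2ᵢ² = 0.21² + 0.16² + 0.29² + 0.34² = 0.0441 + 0.0256 + 0.0841 + 0.1156 = 0.2694
O = 0.3069 / √(0.4354 × 0.2694) = 0.3069 / 0.34249 = 0.8961

0.90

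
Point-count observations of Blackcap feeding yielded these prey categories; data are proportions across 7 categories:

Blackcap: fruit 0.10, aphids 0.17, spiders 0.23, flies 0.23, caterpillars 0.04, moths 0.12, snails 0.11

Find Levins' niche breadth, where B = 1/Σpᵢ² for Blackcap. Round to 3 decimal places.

Σpᵢ² = 0.10² + 0.17² + 0.23² + 0.23² + 0.04² + 0.12² + 0.11² = 0.0100 + 0.0289 + 0.0529 + 0.0529 + 0.0016 + 0.0144 + 0.0121 = 0.1728
B = 1 / 0.1728 = 5.78704

5.787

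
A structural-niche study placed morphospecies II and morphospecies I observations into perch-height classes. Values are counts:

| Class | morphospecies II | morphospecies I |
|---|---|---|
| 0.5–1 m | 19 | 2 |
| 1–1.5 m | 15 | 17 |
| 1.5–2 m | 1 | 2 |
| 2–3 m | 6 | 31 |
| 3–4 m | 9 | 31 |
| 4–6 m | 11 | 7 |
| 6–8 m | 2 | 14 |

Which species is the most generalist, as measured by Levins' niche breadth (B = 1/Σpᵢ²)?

Proportions for morphospecies II (n=63): 19/63=0.3016, 15/63=0.2381, 1/63=0.0159, 6/63=0.0952, 9/63=0.1429, 11/63=0.1746, 2/63=0.0317
Proportions for morphospecies I (n=104): 2/104=0.0192, 17/104=0.1635, 2/104=0.0192, 31/104=0.2981, 31/104=0.2981, 7/104=0.0673, 14/104=0.1346
Σp_IIᵢ² = 0.3016² + 0.2381² + 0.0159² + 0.0952² + 0.1429² + 0.1746² + 0.0317² = 0.090963 + 0.056692 + 0.000253 + 0.009063 + 0.020420 + 0.030485 + 0.001005 = 0.208881
B_II = 1 / 0.208881 = 4.7874
Σp_Iᵢ² = 0.0192² + 0.1635² + 0.0192² + 0.2981² + 0.2981² + 0.0673² + 0.1346² = 0.000369 + 0.026732 + 0.000369 + 0.088864 + 0.088864 + 0.004529 + 0.018117 = 0.227844
B_I = 1 / 0.227844 = 4.3890
Highest B → broadest niche (most generalist): morphospecies II (B = 4.79).

morphospecies II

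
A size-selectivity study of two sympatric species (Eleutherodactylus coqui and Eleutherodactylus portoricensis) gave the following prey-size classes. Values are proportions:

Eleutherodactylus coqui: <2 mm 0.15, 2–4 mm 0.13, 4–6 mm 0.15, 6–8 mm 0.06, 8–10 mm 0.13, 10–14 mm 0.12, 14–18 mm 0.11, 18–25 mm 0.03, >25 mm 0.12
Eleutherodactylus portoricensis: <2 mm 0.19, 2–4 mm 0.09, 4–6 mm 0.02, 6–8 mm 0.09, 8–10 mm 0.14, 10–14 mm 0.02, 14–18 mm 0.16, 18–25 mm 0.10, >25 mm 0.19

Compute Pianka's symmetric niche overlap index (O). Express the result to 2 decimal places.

Σ p₁ᵢp₂ᵢ = 0.0285 + 0.0117 + 0.0030 + 0.0054 + 0.0182 + 0.0024 + 0.0176 + 0.0030 + 0.0228 = 0.1126
Σp_1ᵢ² = 0.15² + 0.13² + 0.15² + 0.06² + 0.13² + 0.12² + 0.11² + 0.03² + 0.12² = 0.0225 + 0.0169 + 0.0225 + 0.0036 + 0.0169 + 0.0144 + 0.0121 + 0.0009 + 0.0144 = 0.1242
Σp_2ᵢ² = 0.19² + 0.09² + 0.02² + 0.09² + 0.14² + 0.02² + 0.16² + 0.10² + 0.19² = 0.0361 + 0.0081 + 0.0004 + 0.0081 + 0.0196 + 0.0004 + 0.0256 + 0.0100 + 0.0361 = 0.1444
O = 0.1126 / √(0.1242 × 0.1444) = 0.1126 / 0.13392 = 0.8408

0.84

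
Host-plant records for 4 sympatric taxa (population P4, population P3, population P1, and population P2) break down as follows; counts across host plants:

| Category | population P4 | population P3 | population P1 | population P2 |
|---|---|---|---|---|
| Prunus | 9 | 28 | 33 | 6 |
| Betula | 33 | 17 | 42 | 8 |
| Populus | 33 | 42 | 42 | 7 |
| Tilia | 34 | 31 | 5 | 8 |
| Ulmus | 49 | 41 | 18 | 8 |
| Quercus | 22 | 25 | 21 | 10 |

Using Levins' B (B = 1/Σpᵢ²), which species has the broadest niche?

population P2

Proportions for population P4 (n=180): 9/180=0.0500, 33/180=0.1833, 33/180=0.1833, 34/180=0.1889, 49/180=0.2722, 22/180=0.1222
Proportions for population P3 (n=184): 28/184=0.1522, 17/184=0.0924, 42/184=0.2283, 31/184=0.1685, 41/184=0.2228, 25/184=0.1359
Proportions for population P1 (n=161): 33/161=0.2050, 42/161=0.2609, 42/161=0.2609, 5/161=0.0311, 18/161=0.1118, 21/161=0.1304
Proportions for population P2 (n=47): 6/47=0.1277, 8/47=0.1702, 7/47=0.1489, 8/47=0.1702, 8/47=0.1702, 10/47=0.2128
Σp_P4ᵢ² = 0.0500² + 0.1833² + 0.1833² + 0.1889² + 0.2722² + 0.1222² = 0.002500 + 0.033599 + 0.033599 + 0.035683 + 0.074093 + 0.014933 = 0.194407
B_P4 = 1 / 0.194407 = 5.1438
Σp_P3ᵢ² = 0.1522² + 0.0924² + 0.2283² + 0.1685² + 0.2228² + 0.1359² = 0.023165 + 0.008538 + 0.052121 + 0.028392 + 0.049640 + 0.018469 = 0.180325
B_P3 = 1 / 0.180325 = 5.5455
Σp_P1ᵢ² = 0.2050² + 0.2609² + 0.2609² + 0.0311² + 0.1118² + 0.1304² = 0.042025 + 0.068069 + 0.068069 + 0.000967 + 0.012499 + 0.017004 = 0.208633
B_P1 = 1 / 0.208633 = 4.7931
Σp_P2ᵢ² = 0.1277² + 0.1702² + 0.1489² + 0.1702² + 0.1702² + 0.2128² = 0.016307 + 0.028968 + 0.022171 + 0.028968 + 0.028968 + 0.045284 = 0.170666
B_P2 = 1 / 0.170666 = 5.8594
Highest B → broadest niche (most generalist): population P2 (B = 5.86).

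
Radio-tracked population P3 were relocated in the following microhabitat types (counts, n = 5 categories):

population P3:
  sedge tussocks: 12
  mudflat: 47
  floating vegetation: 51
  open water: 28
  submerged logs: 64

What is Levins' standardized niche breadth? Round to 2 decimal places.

Proportions for population P3 (n=202): 12/202=0.0594, 47/202=0.2327, 51/202=0.2525, 28/202=0.1386, 64/202=0.3168
Σpᵢ² = 0.0594² + 0.2327² + 0.2525² + 0.1386² + 0.3168² = 0.003528 + 0.054149 + 0.063756 + 0.019210 + 0.100362 = 0.241005
B = 1 / 0.241005 = 4.1493
Bₛ = (B − 1)/(n − 1) = (4.1493 − 1)/(5 − 1) = 3.1493/4 = 0.7873

0.79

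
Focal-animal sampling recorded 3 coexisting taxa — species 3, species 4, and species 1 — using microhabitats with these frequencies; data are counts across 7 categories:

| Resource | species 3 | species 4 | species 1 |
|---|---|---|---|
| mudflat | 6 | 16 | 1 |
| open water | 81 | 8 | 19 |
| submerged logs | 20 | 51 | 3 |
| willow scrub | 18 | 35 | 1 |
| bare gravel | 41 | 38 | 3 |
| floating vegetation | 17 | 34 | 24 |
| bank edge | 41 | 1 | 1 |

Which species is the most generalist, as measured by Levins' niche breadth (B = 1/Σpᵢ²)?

species 4

Proportions for species 3 (n=224): 6/224=0.0268, 81/224=0.3616, 20/224=0.0893, 18/224=0.0804, 41/224=0.1830, 17/224=0.0759, 41/224=0.1830
Proportions for species 4 (n=183): 16/183=0.0874, 8/183=0.0437, 51/183=0.2787, 35/183=0.1913, 38/183=0.2077, 34/183=0.1858, 1/183=0.0055
Proportions for species 1 (n=52): 1/52=0.0192, 19/52=0.3654, 3/52=0.0577, 1/52=0.0192, 3/52=0.0577, 24/52=0.4615, 1/52=0.0192
Σp_3ᵢ² = 0.0268² + 0.3616² + 0.0893² + 0.0804² + 0.1830² + 0.0759² + 0.1830² = 0.000718 + 0.130755 + 0.007974 + 0.006464 + 0.033489 + 0.005761 + 0.033489 = 0.218650
B_3 = 1 / 0.218650 = 4.5735
Σp_4ᵢ² = 0.0874² + 0.0437² + 0.2787² + 0.1913² + 0.2077² + 0.1858² + 0.0055² = 0.007639 + 0.001910 + 0.077674 + 0.036596 + 0.043139 + 0.034522 + 0.000030 = 0.201510
B_4 = 1 / 0.201510 = 4.9625
Σp_1ᵢ² = 0.0192² + 0.3654² + 0.0577² + 0.0192² + 0.0577² + 0.4615² + 0.0192² = 0.000369 + 0.133517 + 0.003329 + 0.000369 + 0.003329 + 0.212982 + 0.000369 = 0.354264
B_1 = 1 / 0.354264 = 2.8228
Highest B → broadest niche (most generalist): species 4 (B = 4.96).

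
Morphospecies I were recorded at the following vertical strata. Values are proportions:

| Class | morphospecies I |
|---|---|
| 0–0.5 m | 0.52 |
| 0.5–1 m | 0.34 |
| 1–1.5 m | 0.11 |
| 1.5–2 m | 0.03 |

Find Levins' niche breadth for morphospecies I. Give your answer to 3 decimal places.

Σpᵢ² = 0.52² + 0.34² + 0.11² + 0.03² = 0.2704 + 0.1156 + 0.0121 + 0.0009 = 0.3990
B = 1 / 0.3990 = 2.50627

2.506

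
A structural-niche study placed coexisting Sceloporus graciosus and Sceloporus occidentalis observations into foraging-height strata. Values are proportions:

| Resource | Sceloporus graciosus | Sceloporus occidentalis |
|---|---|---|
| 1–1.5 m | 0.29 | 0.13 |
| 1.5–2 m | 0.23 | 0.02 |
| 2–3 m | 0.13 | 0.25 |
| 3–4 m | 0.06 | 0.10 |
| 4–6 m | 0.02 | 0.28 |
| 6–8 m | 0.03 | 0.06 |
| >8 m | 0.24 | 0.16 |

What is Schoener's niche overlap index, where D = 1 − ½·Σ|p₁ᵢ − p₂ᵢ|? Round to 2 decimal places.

Σ|p₁ᵢ − p₂ᵢ| = 0.16 + 0.21 + 0.12 + 0.04 + 0.26 + 0.03 + 0.08 = 0.90
D = 1 − ½ × 0.90 = 1 − 0.450 = 0.5500

0.55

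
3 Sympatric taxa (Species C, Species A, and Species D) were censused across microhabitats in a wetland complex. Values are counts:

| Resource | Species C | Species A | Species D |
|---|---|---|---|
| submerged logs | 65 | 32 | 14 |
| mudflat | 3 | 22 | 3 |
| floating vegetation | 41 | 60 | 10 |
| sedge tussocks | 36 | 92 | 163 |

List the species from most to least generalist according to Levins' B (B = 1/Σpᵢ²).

Proportions for Species C (n=145): 65/145=0.4483, 3/145=0.0207, 41/145=0.2828, 36/145=0.2483
Proportions for Species A (n=206): 32/206=0.1553, 22/206=0.1068, 60/206=0.2913, 92/206=0.4466
Proportions for Species D (n=190): 14/190=0.0737, 3/190=0.0158, 10/190=0.0526, 163/190=0.8579
Σp_Cᵢ² = 0.4483² + 0.0207² + 0.2828² + 0.2483² = 0.200973 + 0.000428 + 0.079976 + 0.061653 = 0.343030
B_C = 1 / 0.343030 = 2.9152
Σp_Aᵢ² = 0.1553² + 0.1068² + 0.2913² + 0.4466² = 0.024118 + 0.011406 + 0.084856 + 0.199452 = 0.319832
B_A = 1 / 0.319832 = 3.1266
Σp_Dᵢ² = 0.0737² + 0.0158² + 0.0526² + 0.8579² = 0.005432 + 0.000250 + 0.002767 + 0.735992 = 0.744441
B_D = 1 / 0.744441 = 1.3433
Ranking by B (broadest → narrowest): Species A (3.13) > Species C (2.92) > Species D (1.34)

Species A > Species C > Species D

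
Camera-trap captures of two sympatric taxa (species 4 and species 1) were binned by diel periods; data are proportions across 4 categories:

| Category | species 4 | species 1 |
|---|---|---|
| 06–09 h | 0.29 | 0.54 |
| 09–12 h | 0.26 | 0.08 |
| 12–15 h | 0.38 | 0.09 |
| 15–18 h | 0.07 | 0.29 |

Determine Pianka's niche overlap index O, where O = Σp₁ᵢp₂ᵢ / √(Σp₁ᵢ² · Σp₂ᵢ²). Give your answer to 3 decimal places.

0.677

Σ p₁ᵢp₂ᵢ = 0.1566 + 0.0208 + 0.0342 + 0.0203 = 0.2319
Σp_1ᵢ² = 0.29² + 0.26² + 0.38² + 0.07² = 0.0841 + 0.0676 + 0.1444 + 0.0049 = 0.3010
Σp_2ᵢ² = 0.54² + 0.08² + 0.09² + 0.29² = 0.2916 + 0.0064 + 0.0081 + 0.0841 = 0.3902
O = 0.2319 / √(0.3010 × 0.3902) = 0.2319 / 0.342710 = 0.67667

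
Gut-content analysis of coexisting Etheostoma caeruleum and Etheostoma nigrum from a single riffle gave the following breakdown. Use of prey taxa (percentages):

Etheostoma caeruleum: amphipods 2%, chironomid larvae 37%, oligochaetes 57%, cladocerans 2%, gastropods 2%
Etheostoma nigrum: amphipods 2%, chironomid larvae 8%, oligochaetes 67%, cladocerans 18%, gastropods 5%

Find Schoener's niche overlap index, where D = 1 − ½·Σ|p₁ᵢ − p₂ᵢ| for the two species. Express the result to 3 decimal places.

0.710

Convert percentages to proportions (divide by 100).
Σ|p₁ᵢ − p₂ᵢ| = 0.00 + 0.29 + 0.10 + 0.16 + 0.03 = 0.58
D = 1 − ½ × 0.58 = 1 − 0.290 = 0.71000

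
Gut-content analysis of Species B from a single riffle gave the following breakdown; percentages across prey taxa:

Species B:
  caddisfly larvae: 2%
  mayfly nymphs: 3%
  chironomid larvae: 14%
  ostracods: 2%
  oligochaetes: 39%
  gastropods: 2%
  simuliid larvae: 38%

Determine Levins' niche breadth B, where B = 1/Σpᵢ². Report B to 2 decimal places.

Convert percentages to proportions (divide by 100).
Σpᵢ² = 0.02² + 0.03² + 0.14² + 0.02² + 0.39² + 0.02² + 0.38² = 0.0004 + 0.0009 + 0.0196 + 0.0004 + 0.1521 + 0.0004 + 0.1444 = 0.3182
B = 1 / 0.3182 = 3.1427

3.14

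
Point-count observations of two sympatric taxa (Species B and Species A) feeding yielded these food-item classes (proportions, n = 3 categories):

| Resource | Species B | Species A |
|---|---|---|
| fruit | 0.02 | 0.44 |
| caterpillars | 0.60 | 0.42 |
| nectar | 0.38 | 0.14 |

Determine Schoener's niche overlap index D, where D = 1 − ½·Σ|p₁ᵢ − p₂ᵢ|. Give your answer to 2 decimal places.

Σ|p₁ᵢ − p₂ᵢ| = 0.42 + 0.18 + 0.24 = 0.84
D = 1 − ½ × 0.84 = 1 − 0.420 = 0.5800

0.58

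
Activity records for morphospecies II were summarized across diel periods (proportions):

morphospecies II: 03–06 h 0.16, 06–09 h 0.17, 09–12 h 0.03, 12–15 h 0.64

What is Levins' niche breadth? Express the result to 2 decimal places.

Σpᵢ² = 0.16² + 0.17² + 0.03² + 0.64² = 0.0256 + 0.0289 + 0.0009 + 0.4096 = 0.4650
B = 1 / 0.4650 = 2.1505

2.15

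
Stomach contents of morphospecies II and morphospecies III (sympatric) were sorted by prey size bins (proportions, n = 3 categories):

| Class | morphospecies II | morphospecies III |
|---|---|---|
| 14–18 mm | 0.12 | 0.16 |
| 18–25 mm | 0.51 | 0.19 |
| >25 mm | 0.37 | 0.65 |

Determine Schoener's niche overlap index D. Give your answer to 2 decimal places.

Σ|p₁ᵢ − p₂ᵢ| = 0.04 + 0.32 + 0.28 = 0.64
D = 1 − ½ × 0.64 = 1 − 0.320 = 0.6800

0.68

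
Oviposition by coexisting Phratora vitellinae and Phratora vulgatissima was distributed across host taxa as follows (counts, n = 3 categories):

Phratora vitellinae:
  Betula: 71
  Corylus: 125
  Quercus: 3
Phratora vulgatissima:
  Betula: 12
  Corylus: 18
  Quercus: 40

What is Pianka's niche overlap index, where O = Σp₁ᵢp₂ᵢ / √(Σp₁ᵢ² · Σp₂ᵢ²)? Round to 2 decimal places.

0.49

Proportions for Phratora vitellinae (n=199): 71/199=0.3568, 125/199=0.6281, 3/199=0.0151
Proportions for Phratora vulgatissima (n=70): 12/70=0.1714, 18/70=0.2571, 40/70=0.5714
Σ p₁ᵢp₂ᵢ = 0.061156 + 0.161485 + 0.008628 = 0.231269
Σp_1ᵢ² = 0.3568² + 0.6281² + 0.0151² = 0.127306 + 0.394510 + 0.000228 = 0.522044
Σp_2ᵢ² = 0.1714² + 0.2571² + 0.5714² = 0.029378 + 0.066100 + 0.326498 = 0.421976
O = 0.231269 / √(0.522044 × 0.421976) = 0.231269 / 0.4693507 = 0.4927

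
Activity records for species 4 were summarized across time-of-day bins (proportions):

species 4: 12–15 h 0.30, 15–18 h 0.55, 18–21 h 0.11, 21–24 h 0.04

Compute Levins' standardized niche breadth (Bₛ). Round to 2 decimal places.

0.49

Σpᵢ² = 0.30² + 0.55² + 0.11² + 0.04² = 0.0900 + 0.3025 + 0.0121 + 0.0016 = 0.4062
B = 1 / 0.4062 = 2.4618
Bₛ = (B − 1)/(n − 1) = (2.4618 − 1)/(4 − 1) = 1.4618/3 = 0.4873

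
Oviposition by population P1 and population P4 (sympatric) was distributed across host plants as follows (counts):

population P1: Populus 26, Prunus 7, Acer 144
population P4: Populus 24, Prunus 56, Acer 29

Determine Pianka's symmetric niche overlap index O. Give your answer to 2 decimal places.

0.53

Proportions for population P1 (n=177): 26/177=0.1469, 7/177=0.0395, 144/177=0.8136
Proportions for population P4 (n=109): 24/109=0.2202, 56/109=0.5138, 29/109=0.2661
Σ p₁ᵢp₂ᵢ = 0.032347 + 0.020295 + 0.216499 = 0.269141
Σp_1ᵢ² = 0.1469² + 0.0395² + 0.8136² = 0.021580 + 0.001560 + 0.661945 = 0.685085
Σp_2ᵢ² = 0.2202² + 0.5138² + 0.2661² = 0.048488 + 0.263990 + 0.070809 = 0.383287
O = 0.269141 / √(0.685085 × 0.383287) = 0.269141 / 0.5124297 = 0.5252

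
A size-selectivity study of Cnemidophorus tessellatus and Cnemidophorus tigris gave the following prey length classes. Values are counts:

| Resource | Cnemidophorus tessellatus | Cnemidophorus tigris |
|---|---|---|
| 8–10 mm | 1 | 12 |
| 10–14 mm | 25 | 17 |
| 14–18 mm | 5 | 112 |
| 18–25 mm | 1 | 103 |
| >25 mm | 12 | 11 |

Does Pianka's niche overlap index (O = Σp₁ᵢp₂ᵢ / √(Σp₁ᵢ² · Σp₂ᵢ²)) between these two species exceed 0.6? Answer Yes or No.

Proportions for Cnemidophorus tessellatus (n=44): 1/44=0.0227, 25/44=0.5682, 5/44=0.1136, 1/44=0.0227, 12/44=0.2727
Proportions for Cnemidophorus tigris (n=255): 12/255=0.0471, 17/255=0.0667, 112/255=0.4392, 103/255=0.4039, 11/255=0.0431
Σ p₁ᵢp₂ᵢ = 0.001069 + 0.037899 + 0.049893 + 0.009169 + 0.011753 = 0.109783
Σp_1ᵢ² = 0.0227² + 0.5682² + 0.1136² + 0.0227² + 0.2727² = 0.000515 + 0.322851 + 0.012905 + 0.000515 + 0.074365 = 0.411151
Σp_2ᵢ² = 0.0471² + 0.0667² + 0.4392² + 0.4039² + 0.0431² = 0.002218 + 0.004449 + 0.192897 + 0.163135 + 0.001858 = 0.364557
O = 0.109783 / √(0.411151 × 0.364557) = 0.109783 / 0.3871537 = 0.2836
O = 0.2836 < 0.6 → No.

No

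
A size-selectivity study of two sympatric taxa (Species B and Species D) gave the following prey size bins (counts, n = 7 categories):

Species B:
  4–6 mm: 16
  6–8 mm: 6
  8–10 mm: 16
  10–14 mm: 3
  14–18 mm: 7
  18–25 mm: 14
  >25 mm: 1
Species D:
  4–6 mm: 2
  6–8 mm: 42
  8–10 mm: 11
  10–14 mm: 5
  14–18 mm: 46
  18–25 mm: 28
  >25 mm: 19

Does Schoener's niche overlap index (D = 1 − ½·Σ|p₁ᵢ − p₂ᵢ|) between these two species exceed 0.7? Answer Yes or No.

No

Proportions for Species B (n=63): 16/63=0.2540, 6/63=0.0952, 16/63=0.2540, 3/63=0.0476, 7/63=0.1111, 14/63=0.2222, 1/63=0.0159
Proportions for Species D (n=153): 2/153=0.0131, 42/153=0.2745, 11/153=0.0719, 5/153=0.0327, 46/153=0.3007, 28/153=0.1830, 19/153=0.1242
Σ|p₁ᵢ − p₂ᵢ| = 0.2409 + 0.1793 + 0.1821 + 0.0149 + 0.1896 + 0.0392 + 0.1083 = 0.9543
D = 1 − ½ × 0.9543 = 1 − 0.47715 = 0.52285
D = 0.52285 < 0.7 → No.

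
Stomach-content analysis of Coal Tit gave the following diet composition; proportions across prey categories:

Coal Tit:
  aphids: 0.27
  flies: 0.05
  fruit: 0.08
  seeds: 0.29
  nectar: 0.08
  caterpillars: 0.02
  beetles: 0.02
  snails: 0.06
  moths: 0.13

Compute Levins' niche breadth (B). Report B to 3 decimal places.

Σpᵢ² = 0.27² + 0.05² + 0.08² + 0.29² + 0.08² + 0.02² + 0.02² + 0.06² + 0.13² = 0.0729 + 0.0025 + 0.0064 + 0.0841 + 0.0064 + 0.0004 + 0.0004 + 0.0036 + 0.0169 = 0.1936
B = 1 / 0.1936 = 5.16529

5.165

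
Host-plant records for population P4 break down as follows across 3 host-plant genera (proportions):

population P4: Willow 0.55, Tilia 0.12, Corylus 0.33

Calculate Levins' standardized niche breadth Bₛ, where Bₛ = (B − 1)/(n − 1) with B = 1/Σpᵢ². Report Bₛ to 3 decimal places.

0.674

Σpᵢ² = 0.55² + 0.12² + 0.33² = 0.3025 + 0.0144 + 0.1089 = 0.4258
B = 1 / 0.4258 = 2.34852
Bₛ = (B − 1)/(n − 1) = (2.34852 − 1)/(3 − 1) = 1.34852/2 = 0.67426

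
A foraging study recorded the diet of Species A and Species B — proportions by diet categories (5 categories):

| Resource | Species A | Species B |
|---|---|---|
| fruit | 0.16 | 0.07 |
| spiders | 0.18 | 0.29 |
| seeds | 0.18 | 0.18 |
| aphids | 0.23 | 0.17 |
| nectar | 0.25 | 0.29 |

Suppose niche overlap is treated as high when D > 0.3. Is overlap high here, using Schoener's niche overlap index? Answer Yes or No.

Yes

Σ|p₁ᵢ − p₂ᵢ| = 0.09 + 0.11 + 0.00 + 0.06 + 0.04 = 0.30
D = 1 − ½ × 0.30 = 1 − 0.150 = 0.8500
D = 0.8500 > 0.3 → Yes.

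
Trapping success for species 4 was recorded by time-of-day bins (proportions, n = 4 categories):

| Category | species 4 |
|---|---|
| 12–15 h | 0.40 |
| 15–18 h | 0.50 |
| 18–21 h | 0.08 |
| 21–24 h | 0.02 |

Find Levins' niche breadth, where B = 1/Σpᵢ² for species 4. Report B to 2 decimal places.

Σpᵢ² = 0.40² + 0.50² + 0.08² + 0.02² = 0.1600 + 0.2500 + 0.0064 + 0.0004 = 0.4168
B = 1 / 0.4168 = 2.3992

2.40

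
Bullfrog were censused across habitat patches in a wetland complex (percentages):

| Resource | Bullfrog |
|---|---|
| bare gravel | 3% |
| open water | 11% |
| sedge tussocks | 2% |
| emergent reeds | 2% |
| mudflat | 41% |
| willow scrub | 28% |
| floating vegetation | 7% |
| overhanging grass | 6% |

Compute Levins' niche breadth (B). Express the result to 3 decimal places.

Convert percentages to proportions (divide by 100).
Σpᵢ² = 0.03² + 0.11² + 0.02² + 0.02² + 0.41² + 0.28² + 0.07² + 0.06² = 0.0009 + 0.0121 + 0.0004 + 0.0004 + 0.1681 + 0.0784 + 0.0049 + 0.0036 = 0.2688
B = 1 / 0.2688 = 3.72024

3.720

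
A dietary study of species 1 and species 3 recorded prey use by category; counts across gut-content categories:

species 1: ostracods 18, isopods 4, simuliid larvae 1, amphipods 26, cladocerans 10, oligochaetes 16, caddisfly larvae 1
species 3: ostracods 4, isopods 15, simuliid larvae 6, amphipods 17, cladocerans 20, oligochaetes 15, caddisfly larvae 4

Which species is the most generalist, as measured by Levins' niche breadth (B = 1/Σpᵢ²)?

Proportions for species 1 (n=76): 18/76=0.2368, 4/76=0.0526, 1/76=0.0132, 26/76=0.3421, 10/76=0.1316, 16/76=0.2105, 1/76=0.0132
Proportions for species 3 (n=81): 4/81=0.0494, 15/81=0.1852, 6/81=0.0741, 17/81=0.2099, 20/81=0.2469, 15/81=0.1852, 4/81=0.0494
Σp_1ᵢ² = 0.2368² + 0.0526² + 0.0132² + 0.3421² + 0.1316² + 0.2105² + 0.0132² = 0.056074 + 0.002767 + 0.000174 + 0.117032 + 0.017319 + 0.044310 + 0.000174 = 0.237850
B_1 = 1 / 0.237850 = 4.2043
Σp_3ᵢ² = 0.0494² + 0.1852² + 0.0741² + 0.2099² + 0.2469² + 0.1852² + 0.0494² = 0.002440 + 0.034299 + 0.005491 + 0.044058 + 0.060960 + 0.034299 + 0.002440 = 0.183987
B_3 = 1 / 0.183987 = 5.4352
Highest B → broadest niche (most generalist): species 3 (B = 5.44).

species 3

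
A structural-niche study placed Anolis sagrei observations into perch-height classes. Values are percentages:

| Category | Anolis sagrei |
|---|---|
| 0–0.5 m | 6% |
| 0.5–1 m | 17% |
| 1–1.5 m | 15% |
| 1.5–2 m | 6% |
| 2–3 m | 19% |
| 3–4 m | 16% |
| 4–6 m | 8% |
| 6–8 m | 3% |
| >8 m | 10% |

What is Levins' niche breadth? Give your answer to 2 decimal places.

7.27

Convert percentages to proportions (divide by 100).
Σpᵢ² = 0.06² + 0.17² + 0.15² + 0.06² + 0.19² + 0.16² + 0.08² + 0.03² + 0.10² = 0.0036 + 0.0289 + 0.0225 + 0.0036 + 0.0361 + 0.0256 + 0.0064 + 0.0009 + 0.0100 = 0.1376
B = 1 / 0.1376 = 7.2674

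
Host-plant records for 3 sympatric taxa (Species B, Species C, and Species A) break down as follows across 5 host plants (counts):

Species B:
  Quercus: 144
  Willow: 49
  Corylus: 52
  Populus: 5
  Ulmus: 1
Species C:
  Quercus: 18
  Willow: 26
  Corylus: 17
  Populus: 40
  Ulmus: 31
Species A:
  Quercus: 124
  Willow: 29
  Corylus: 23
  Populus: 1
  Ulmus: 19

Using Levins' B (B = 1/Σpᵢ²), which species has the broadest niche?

Species C

Proportions for Species B (n=251): 144/251=0.5737, 49/251=0.1952, 52/251=0.2072, 5/251=0.0199, 1/251=0.0040
Proportions for Species C (n=132): 18/132=0.1364, 26/132=0.1970, 17/132=0.1288, 40/132=0.3030, 31/132=0.2348
Proportions for Species A (n=196): 124/196=0.6327, 29/196=0.1480, 23/196=0.1173, 1/196=0.0051, 19/196=0.0969
Σp_Bᵢ² = 0.5737² + 0.1952² + 0.2072² + 0.0199² + 0.0040² = 0.329132 + 0.038103 + 0.042932 + 0.000396 + 0.000016 = 0.410579
B_B = 1 / 0.410579 = 2.4356
Σp_Cᵢ² = 0.1364² + 0.1970² + 0.1288² + 0.3030² + 0.2348² = 0.018605 + 0.038809 + 0.016589 + 0.091809 + 0.055131 = 0.220943
B_C = 1 / 0.220943 = 4.5261
Σp_Aᵢ² = 0.6327² + 0.1480² + 0.1173² + 0.0051² + 0.0969² = 0.400309 + 0.021904 + 0.013759 + 0.000026 + 0.009390 = 0.445388
B_A = 1 / 0.445388 = 2.2452
Highest B → broadest niche (most generalist): Species C (B = 4.53).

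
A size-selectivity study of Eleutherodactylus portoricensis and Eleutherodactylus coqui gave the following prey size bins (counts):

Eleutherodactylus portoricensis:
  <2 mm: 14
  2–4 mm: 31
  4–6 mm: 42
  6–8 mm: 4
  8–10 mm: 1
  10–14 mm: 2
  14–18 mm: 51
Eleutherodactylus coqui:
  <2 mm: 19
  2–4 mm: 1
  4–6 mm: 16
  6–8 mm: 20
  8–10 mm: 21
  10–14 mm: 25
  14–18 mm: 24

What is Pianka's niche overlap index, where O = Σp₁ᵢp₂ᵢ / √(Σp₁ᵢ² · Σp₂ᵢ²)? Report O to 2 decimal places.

Proportions for Eleutherodactylus portoricensis (n=145): 14/145=0.0966, 31/145=0.2138, 42/145=0.2897, 4/145=0.0276, 1/145=0.0069, 2/145=0.0138, 51/145=0.3517
Proportions for Eleutherodactylus coqui (n=126): 19/126=0.1508, 1/126=0.0079, 16/126=0.1270, 20/126=0.1587, 21/126=0.1667, 25/126=0.1984, 24/126=0.1905
Σ p₁ᵢp₂ᵢ = 0.014567 + 0.001689 + 0.036792 + 0.004380 + 0.001150 + 0.002738 + 0.066999 = 0.128315
Σp_1ᵢ² = 0.0966² + 0.2138² + 0.2897² + 0.0276² + 0.0069² + 0.0138² + 0.3517² = 0.009332 + 0.045710 + 0.083926 + 0.000762 + 0.000048 + 0.000190 + 0.123693 = 0.263661
Σp_2ᵢ² = 0.1508² + 0.0079² + 0.1270² + 0.1587² + 0.1667² + 0.1984² + 0.1905² = 0.022741 + 0.000062 + 0.016129 + 0.025186 + 0.027789 + 0.039363 + 0.036290 = 0.167560
O = 0.128315 / √(0.263661 × 0.167560) = 0.128315 / 0.2101881 = 0.6105

0.61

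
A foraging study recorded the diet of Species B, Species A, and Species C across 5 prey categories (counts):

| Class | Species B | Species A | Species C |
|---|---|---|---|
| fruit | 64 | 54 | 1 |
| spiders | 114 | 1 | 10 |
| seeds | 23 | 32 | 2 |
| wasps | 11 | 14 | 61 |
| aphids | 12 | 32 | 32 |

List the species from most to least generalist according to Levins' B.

Species A > Species B > Species C

Proportions for Species B (n=224): 64/224=0.2857, 114/224=0.5089, 23/224=0.1027, 11/224=0.0491, 12/224=0.0536
Proportions for Species A (n=133): 54/133=0.4060, 1/133=0.0075, 32/133=0.2406, 14/133=0.1053, 32/133=0.2406
Proportions for Species C (n=106): 1/106=0.0094, 10/106=0.0943, 2/106=0.0189, 61/106=0.5755, 32/106=0.3019
Σp_Bᵢ² = 0.2857² + 0.5089² + 0.1027² + 0.0491² + 0.0536² = 0.081624 + 0.258979 + 0.010547 + 0.002411 + 0.002873 = 0.356434
B_B = 1 / 0.356434 = 2.8056
Σp_Aᵢ² = 0.4060² + 0.0075² + 0.2406² + 0.1053² + 0.2406² = 0.164836 + 0.000056 + 0.057888 + 0.011088 + 0.057888 = 0.291756
B_A = 1 / 0.291756 = 3.4275
Σp_Cᵢ² = 0.0094² + 0.0943² + 0.0189² + 0.5755² + 0.3019² = 0.000088 + 0.008892 + 0.000357 + 0.331200 + 0.091144 = 0.431681
B_C = 1 / 0.431681 = 2.3165
Ranking by B (broadest → narrowest): Species A (3.43) > Species B (2.81) > Species C (2.32)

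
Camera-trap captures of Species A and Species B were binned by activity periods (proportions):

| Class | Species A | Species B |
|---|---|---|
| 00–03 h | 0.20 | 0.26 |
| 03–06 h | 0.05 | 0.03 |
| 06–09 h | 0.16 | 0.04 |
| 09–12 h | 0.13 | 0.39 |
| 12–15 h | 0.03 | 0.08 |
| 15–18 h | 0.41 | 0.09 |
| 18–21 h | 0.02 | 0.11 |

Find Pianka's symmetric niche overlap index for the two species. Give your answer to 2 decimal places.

0.60

Σ p₁ᵢp₂ᵢ = 0.0520 + 0.0015 + 0.0064 + 0.0507 + 0.0024 + 0.0369 + 0.0022 = 0.1521
Σp_1ᵢ² = 0.20² + 0.05² + 0.16² + 0.13² + 0.03² + 0.41² + 0.02² = 0.0400 + 0.0025 + 0.0256 + 0.0169 + 0.0009 + 0.1681 + 0.0004 = 0.2544
Σp_2ᵢ² = 0.26² + 0.03² + 0.04² + 0.39² + 0.08² + 0.09² + 0.11² = 0.0676 + 0.0009 + 0.0016 + 0.1521 + 0.0064 + 0.0081 + 0.0121 = 0.2488
O = 0.1521 / √(0.2544 × 0.2488) = 0.1521 / 0.25158 = 0.6046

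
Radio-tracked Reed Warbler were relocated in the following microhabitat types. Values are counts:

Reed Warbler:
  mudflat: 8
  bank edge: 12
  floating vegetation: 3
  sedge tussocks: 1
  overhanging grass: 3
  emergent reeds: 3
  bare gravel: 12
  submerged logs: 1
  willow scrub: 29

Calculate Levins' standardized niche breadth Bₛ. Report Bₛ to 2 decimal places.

0.41

Proportions for Reed Warbler (n=72): 8/72=0.1111, 12/72=0.1667, 3/72=0.0417, 1/72=0.0139, 3/72=0.0417, 3/72=0.0417, 12/72=0.1667, 1/72=0.0139, 29/72=0.4028
Σpᵢ² = 0.1111² + 0.1667² + 0.0417² + 0.0139² + 0.0417² + 0.0417² + 0.1667² + 0.0139² + 0.4028² = 0.012343 + 0.027789 + 0.001739 + 0.000193 + 0.001739 + 0.001739 + 0.027789 + 0.000193 + 0.162248 = 0.235772
B = 1 / 0.235772 = 4.2414
Bₛ = (B − 1)/(n − 1) = (4.2414 − 1)/(9 − 1) = 3.2414/8 = 0.4052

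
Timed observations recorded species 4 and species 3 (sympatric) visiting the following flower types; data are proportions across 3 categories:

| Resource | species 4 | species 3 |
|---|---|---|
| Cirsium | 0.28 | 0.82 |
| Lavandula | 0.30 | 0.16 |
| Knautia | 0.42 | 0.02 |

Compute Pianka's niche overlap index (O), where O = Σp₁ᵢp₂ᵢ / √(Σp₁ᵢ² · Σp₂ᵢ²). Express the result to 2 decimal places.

0.58

Σ p₁ᵢp₂ᵢ = 0.2296 + 0.0480 + 0.0084 = 0.2860
Σp_1ᵢ² = 0.28² + 0.30² + 0.42² = 0.0784 + 0.0900 + 0.1764 = 0.3448
Σp_2ᵢ² = 0.82² + 0.16² + 0.02² = 0.6724 + 0.0256 + 0.0004 = 0.6984
O = 0.2860 / √(0.3448 × 0.6984) = 0.2860 / 0.49072 = 0.5828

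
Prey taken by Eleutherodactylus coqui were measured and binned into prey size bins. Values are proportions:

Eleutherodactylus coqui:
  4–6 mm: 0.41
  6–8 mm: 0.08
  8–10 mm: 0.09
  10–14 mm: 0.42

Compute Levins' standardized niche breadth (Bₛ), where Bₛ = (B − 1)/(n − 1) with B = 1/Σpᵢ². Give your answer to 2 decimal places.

0.60

Σpᵢ² = 0.41² + 0.08² + 0.09² + 0.42² = 0.1681 + 0.0064 + 0.0081 + 0.1764 = 0.3590
B = 1 / 0.3590 = 2.7855
Bₛ = (B − 1)/(n − 1) = (2.7855 − 1)/(4 − 1) = 1.7855/3 = 0.5952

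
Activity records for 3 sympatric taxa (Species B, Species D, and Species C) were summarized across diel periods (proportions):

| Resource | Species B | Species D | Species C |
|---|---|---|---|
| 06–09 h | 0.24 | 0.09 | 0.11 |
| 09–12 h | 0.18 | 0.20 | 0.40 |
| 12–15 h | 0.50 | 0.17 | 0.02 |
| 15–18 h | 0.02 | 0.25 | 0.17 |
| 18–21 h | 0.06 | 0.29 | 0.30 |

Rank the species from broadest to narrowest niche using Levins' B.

Σp_Bᵢ² = 0.24² + 0.18² + 0.50² + 0.02² + 0.06² = 0.0576 + 0.0324 + 0.2500 + 0.0004 + 0.0036 = 0.3440
B_B = 1 / 0.3440 = 2.9070
Σp_Dᵢ² = 0.09² + 0.20² + 0.17² + 0.25² + 0.29² = 0.0081 + 0.0400 + 0.0289 + 0.0625 + 0.0841 = 0.2236
B_D = 1 / 0.2236 = 4.4723
Σp_Cᵢ² = 0.11² + 0.40² + 0.02² + 0.17² + 0.30² = 0.0121 + 0.1600 + 0.0004 + 0.0289 + 0.0900 = 0.2914
B_C = 1 / 0.2914 = 3.4317
Ranking by B (broadest → narrowest): Species D (4.47) > Species C (3.43) > Species B (2.91)

Species D > Species C > Species B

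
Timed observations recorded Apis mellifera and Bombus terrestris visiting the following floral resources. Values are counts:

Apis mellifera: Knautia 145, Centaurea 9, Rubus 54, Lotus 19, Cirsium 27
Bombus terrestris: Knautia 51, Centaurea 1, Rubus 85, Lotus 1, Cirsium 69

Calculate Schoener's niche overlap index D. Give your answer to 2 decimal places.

Proportions for Apis mellifera (n=254): 145/254=0.5709, 9/254=0.0354, 54/254=0.2126, 19/254=0.0748, 27/254=0.1063
Proportions for Bombus terrestris (n=207): 51/207=0.2464, 1/207=0.0048, 85/207=0.4106, 1/207=0.0048, 69/207=0.3333
Σ|p₁ᵢ − p₂ᵢ| = 0.3245 + 0.0306 + 0.1980 + 0.0700 + 0.2270 = 0.8501
D = 1 − ½ × 0.8501 = 1 − 0.42505 = 0.57495

0.57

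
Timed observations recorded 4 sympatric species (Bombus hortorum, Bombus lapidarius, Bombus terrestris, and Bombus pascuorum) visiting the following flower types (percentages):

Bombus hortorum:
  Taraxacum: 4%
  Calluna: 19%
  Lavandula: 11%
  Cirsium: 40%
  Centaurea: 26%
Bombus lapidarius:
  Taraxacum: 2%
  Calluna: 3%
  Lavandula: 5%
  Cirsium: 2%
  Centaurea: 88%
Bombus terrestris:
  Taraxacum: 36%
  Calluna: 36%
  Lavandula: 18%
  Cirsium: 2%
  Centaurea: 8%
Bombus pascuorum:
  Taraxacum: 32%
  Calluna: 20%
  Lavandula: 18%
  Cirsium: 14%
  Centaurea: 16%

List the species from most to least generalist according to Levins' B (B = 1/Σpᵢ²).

Bombus pascuorum > Bombus hortorum > Bombus terrestris > Bombus lapidarius

Convert percentages to proportions (divide by 100).
Σp_hortᵢ² = 0.04² + 0.19² + 0.11² + 0.40² + 0.26² = 0.0016 + 0.0361 + 0.0121 + 0.1600 + 0.0676 = 0.2774
B_hort = 1 / 0.2774 = 3.6049
Σp_lapiᵢ² = 0.02² + 0.03² + 0.05² + 0.02² + 0.88² = 0.0004 + 0.0009 + 0.0025 + 0.0004 + 0.7744 = 0.7786
B_lapi = 1 / 0.7786 = 1.2844
Σp_terrᵢ² = 0.36² + 0.36² + 0.18² + 0.02² + 0.08² = 0.1296 + 0.1296 + 0.0324 + 0.0004 + 0.0064 = 0.2984
B_terr = 1 / 0.2984 = 3.3512
Σp_pascᵢ² = 0.32² + 0.20² + 0.18² + 0.14² + 0.16² = 0.1024 + 0.0400 + 0.0324 + 0.0196 + 0.0256 = 0.2200
B_pasc = 1 / 0.2200 = 4.5455
Ranking by B (broadest → narrowest): Bombus pascuorum (4.55) > Bombus hortorum (3.60) > Bombus terrestris (3.35) > Bombus lapidarius (1.28)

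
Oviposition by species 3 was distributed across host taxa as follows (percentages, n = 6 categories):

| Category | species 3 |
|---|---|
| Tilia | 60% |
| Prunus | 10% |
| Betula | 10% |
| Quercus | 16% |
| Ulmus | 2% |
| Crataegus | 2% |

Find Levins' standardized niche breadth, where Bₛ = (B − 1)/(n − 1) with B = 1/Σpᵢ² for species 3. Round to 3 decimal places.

Convert percentages to proportions (divide by 100).
Σpᵢ² = 0.60² + 0.10² + 0.10² + 0.16² + 0.02² + 0.02² = 0.3600 + 0.0100 + 0.0100 + 0.0256 + 0.0004 + 0.0004 = 0.4064
B = 1 / 0.4064 = 2.46063
Bₛ = (B − 1)/(n − 1) = (2.46063 − 1)/(6 − 1) = 1.46063/5 = 0.29213

0.292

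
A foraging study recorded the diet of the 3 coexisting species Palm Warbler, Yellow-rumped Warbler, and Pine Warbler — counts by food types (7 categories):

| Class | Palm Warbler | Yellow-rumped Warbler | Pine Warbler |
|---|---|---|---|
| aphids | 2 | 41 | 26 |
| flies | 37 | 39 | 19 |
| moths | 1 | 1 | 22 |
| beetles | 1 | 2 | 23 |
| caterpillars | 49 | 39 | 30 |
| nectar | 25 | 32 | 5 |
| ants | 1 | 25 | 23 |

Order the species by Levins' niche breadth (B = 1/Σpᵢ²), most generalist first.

Pine Warbler > Yellow-rumped Warbler > Palm Warbler

Proportions for Palm Warbler (n=116): 2/116=0.0172, 37/116=0.3190, 1/116=0.0086, 1/116=0.0086, 49/116=0.4224, 25/116=0.2155, 1/116=0.0086
Proportions for Yellow-rumped Warbler (n=179): 41/179=0.2291, 39/179=0.2179, 1/179=0.0056, 2/179=0.0112, 39/179=0.2179, 32/179=0.1788, 25/179=0.1397
Proportions for Pine Warbler (n=148): 26/148=0.1757, 19/148=0.1284, 22/148=0.1486, 23/148=0.1554, 30/148=0.2027, 5/148=0.0338, 23/148=0.1554
Σp_Palmᵢ² = 0.0172² + 0.3190² + 0.0086² + 0.0086² + 0.4224² + 0.2155² + 0.0086² = 0.000296 + 0.101761 + 0.000074 + 0.000074 + 0.178422 + 0.046440 + 0.000074 = 0.327141
B_Palm = 1 / 0.327141 = 3.0568
Σp_Yellᵢ² = 0.2291² + 0.2179² + 0.0056² + 0.0112² + 0.2179² + 0.1788² + 0.1397² = 0.052487 + 0.047480 + 0.000031 + 0.000125 + 0.047480 + 0.031969 + 0.019516 = 0.199088
B_Yell = 1 / 0.199088 = 5.0229
Σp_Pineᵢ² = 0.1757² + 0.1284² + 0.1486² + 0.1554² + 0.2027² + 0.0338² + 0.1554² = 0.030870 + 0.016487 + 0.022082 + 0.024149 + 0.041087 + 0.001142 + 0.024149 = 0.159966
B_Pine = 1 / 0.159966 = 6.2513
Ranking by B (broadest → narrowest): Pine Warbler (6.25) > Yellow-rumped Warbler (5.02) > Palm Warbler (3.06)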